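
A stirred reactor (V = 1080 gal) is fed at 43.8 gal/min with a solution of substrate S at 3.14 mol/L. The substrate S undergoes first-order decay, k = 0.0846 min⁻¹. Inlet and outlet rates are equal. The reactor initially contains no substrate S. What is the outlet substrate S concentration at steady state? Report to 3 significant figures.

1.02 mol/L

V dC/dt = Q(C_in − C) − k V C.
At steady state: 0 = Q C_in − (Q + kV) C_ss, so C_ss = Q C_in/(Q + kV).
C_ss = 43.8·3.14/(43.8 + 0.0846·1080) = 137.53/135.17 = 1.0175 mol/L.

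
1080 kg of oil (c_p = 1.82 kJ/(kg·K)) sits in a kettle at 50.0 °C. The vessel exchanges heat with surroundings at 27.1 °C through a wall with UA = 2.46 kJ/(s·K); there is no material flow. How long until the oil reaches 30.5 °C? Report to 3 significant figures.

First-law balance (no shaft work): M c_p dT/dt = −UA(T − T_amb).
τ = M c_p/UA = 799.02 s; T_ss = T_amb = 27.100 °C.
T(t) = T_ss + (T₀ − T_ss)e^(−t/τ); set T = 30.5:
t = −τ ln[(T − T_ss)/(T₀ − T_ss)] = −799.02 · ln(0.14847) = 1524.0 s.

1520 s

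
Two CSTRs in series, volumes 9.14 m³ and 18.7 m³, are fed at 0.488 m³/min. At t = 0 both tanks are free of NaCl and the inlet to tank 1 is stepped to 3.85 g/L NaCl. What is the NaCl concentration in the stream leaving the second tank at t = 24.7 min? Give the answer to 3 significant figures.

Each tank obeys Vᵢ dCᵢ/dt = Q(Cᵢ₋₁ − Cᵢ), so τᵢ = Vᵢ/Q.
τ₁ = 9.14/0.488 = 18.730 min; τ₂ = 18.7/0.488 = 38.320 min.
Solving the cascade with C₁(0)=C₂(0)=0 gives C₂(t) = C_in[1 − (τ₁ e^(−t/τ₁) − τ₂ e^(−t/τ₂))/(τ₁ − τ₂)].
At t = 24.7: e^(−t/τ₁) = 0.26746, e^(−t/τ₂) = 0.52488.
C₂ = 3.85·[1 − (18.730·0.26746 − 38.320·0.52488)/(-19.590)] = 3.85·0.22900 = 0.88166 g/L.

0.882 g/L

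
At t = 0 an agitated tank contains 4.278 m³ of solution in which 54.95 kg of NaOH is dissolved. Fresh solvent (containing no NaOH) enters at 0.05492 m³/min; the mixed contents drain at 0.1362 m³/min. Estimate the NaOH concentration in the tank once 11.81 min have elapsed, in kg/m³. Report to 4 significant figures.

10.82 kg/m³

Let m(t) be the amount of NaOH. Volume: V(t) = V₀ + (Q_in − Q_out) t = 4.278 − 0.0812800 t; V(11.81) = 3.31808 m³.
Species balance (pure solvent in): dm/dt = −Q_out · m/V(t).
Separate: dm/m = −Q_out dt/V(t) ⇒ ln(m/m₀) = −(Q_out/(Q_in−Q_out)) ln(V/V₀).
m = m₀ (V₀/V)^(Q_out/(Q_in−Q_out)) = 54.95 × (4.278/3.31808)^(-1.67569) = 35.8963 kg.
C = m/V = 35.8963/3.31808 = 10.8184 kg/m³.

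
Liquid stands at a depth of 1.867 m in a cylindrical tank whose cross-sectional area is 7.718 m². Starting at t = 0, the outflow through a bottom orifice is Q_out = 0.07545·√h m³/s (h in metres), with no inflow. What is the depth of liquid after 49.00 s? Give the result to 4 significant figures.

1.270 m

With no inflow, A dh/dt = −0.07545 √h.
Separate and integrate: 2(√h − √h₀) = −(0.07545/A) t.
√h = √1.867 − 0.07545·49.00/(2·7.718) = 1.36638 − 0.239508 = 1.12687.
h = 1.12687² = 1.26984 m.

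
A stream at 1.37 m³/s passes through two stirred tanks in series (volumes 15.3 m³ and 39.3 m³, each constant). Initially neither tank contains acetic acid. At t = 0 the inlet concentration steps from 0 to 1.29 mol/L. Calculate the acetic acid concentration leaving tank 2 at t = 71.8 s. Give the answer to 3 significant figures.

Each tank obeys Vᵢ dCᵢ/dt = Q(Cᵢ₋₁ − Cᵢ), so τᵢ = Vᵢ/Q.
τ₁ = 15.3/1.37 = 11.168 s; τ₂ = 39.3/1.37 = 28.686 s.
Solving the cascade with C₁(0)=C₂(0)=0 gives C₂(t) = C_in[1 − (τ₁ e^(−t/τ₁) − τ₂ e^(−t/τ₂))/(τ₁ − τ₂)].
At t = 71.8: e^(−t/τ₁) = 0.0016138, e^(−t/τ₂) = 0.081843.
C₂ = 1.29·[1 − (11.168·0.0016138 − 28.686·0.081843)/(-17.518)] = 1.29·0.86701 = 1.1184 mol/L.

1.12 mol/L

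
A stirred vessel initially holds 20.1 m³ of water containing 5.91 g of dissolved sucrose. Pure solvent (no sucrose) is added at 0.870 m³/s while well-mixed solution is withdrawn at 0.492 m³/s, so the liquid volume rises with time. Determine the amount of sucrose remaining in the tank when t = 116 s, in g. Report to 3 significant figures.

1.31 g

Total volume: dV/dt = Q_in − Q_out = 0.37800 m³/s, so V(t) = 20.1 + 0.37800 t and V(116) = 63.948 m³.
No sucrose enters, so dm/dt = −Q_out · (m/V).
dm/m = −Q_out dt/(V₀ + 0.37800 t); integrating gives ln(m/m₀) = −(Q_out/(Q_in−Q_out)) ln(V/V₀).
m = m₀ (V₀/V)^(Q_out/(Q_in−Q_out)) = 5.91 × (20.1/63.948)^(1.3016) = 1.3103 g.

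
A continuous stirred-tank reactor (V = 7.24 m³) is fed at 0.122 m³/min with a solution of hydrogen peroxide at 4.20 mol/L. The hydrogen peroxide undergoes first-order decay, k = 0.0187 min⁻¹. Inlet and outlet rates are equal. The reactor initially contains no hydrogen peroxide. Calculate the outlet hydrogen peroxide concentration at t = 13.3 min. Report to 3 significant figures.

Species balance: V dC/dt = Q C_in − Q C − k V C.
dC/dt = (Q/V) C_in − (Q/V + k) C; effective rate a = Q/V + k = 0.016851 + 0.0187 = 0.035551 min⁻¹.
C_ss = Q C_in/(Q + kV) = 1.9908 mol/L; C(t) = C_ss + (C₀ − C_ss) e^(−a t).
C(13.3) = 1.9908 + (-1.9908)·e^(−0.035551·13.3) = 1.9908 + (-1.9908)·0.62324 = 0.75005 mol/L.

0.750 mol/L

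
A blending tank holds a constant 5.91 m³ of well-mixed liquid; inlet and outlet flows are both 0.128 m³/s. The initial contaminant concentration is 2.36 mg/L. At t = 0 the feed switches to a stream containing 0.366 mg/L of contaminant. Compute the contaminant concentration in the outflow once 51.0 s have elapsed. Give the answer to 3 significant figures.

1.03 mg/L

Transient balance on the dissolved component: V dC/dt = Q(C_in − C).
Time constant τ = V/Q = 5.91/0.128 = 46.172 s.
Integrating: C(t) = C_in + (C₀ − C_in) e^(−t/τ).
C(51.0) = 0.366 + (2.36 − 0.366)·e^(−51.0/46.172) = 0.366 + (1.9940)·0.33135 = 1.0267 mg/L.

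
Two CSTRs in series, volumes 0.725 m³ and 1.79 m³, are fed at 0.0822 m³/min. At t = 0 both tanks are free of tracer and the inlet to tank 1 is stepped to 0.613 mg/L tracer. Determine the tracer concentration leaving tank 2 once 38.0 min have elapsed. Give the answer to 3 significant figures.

0.439 mg/L

Species balance on tank i: dCᵢ/dt = (Cᵢ₋₁ − Cᵢ)/τᵢ with τᵢ = Vᵢ/Q.
τ₁ = 0.725/0.0822 = 8.8200 min; τ₂ = 1.79/0.0822 = 21.776 min.
Tank 1: C₁ = C_in(1 − e^(−t/τ₁)). Tank 2 (τ₁ ≠ τ₂): C₂ = C_in[1 − (τ₁ e^(−t/τ₁) − τ₂ e^(−t/τ₂))/(τ₁ − τ₂)].
At t = 38.0: e^(−t/τ₁) = 0.013455, e^(−t/τ₂) = 0.17464.
C₂ = 0.613·[1 − (8.8200·0.013455 − 21.776·0.17464)/(-12.956)] = 0.613·0.71563 = 0.43868 mg/L.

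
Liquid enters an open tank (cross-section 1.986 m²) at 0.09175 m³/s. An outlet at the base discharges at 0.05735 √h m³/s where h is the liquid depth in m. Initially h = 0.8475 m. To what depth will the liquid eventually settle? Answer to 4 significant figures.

A dh/dt = Q_in − 0.05735 √h. Steady state requires inflow = outflow:
Q_in = 0.05735 √h_ss ⇒ √h_ss = 0.09175/0.05735 = 1.59983.
h_ss = 1.59983² = 2.55944 m. (Since h₀ = 0.8475 m < h_ss, the level will rise toward this value.)

2.559 m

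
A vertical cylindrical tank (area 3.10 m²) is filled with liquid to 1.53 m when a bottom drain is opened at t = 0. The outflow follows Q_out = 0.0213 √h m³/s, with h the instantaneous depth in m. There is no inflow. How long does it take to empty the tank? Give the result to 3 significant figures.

Volume balance on the tank: A dh/dt = −0.0213 √h.
Separate and integrate: 2(√h − √h₀) = −(0.0213/A) t.
Set h = 0: 2√h₀ = (0.0213/A) t_empty ⇒ t_empty = 2A√h₀/0.0213.
t_empty = 2·3.10·√1.53/0.0213 = 6.2000·1.2369/0.0213 = 360.05 s.

360 s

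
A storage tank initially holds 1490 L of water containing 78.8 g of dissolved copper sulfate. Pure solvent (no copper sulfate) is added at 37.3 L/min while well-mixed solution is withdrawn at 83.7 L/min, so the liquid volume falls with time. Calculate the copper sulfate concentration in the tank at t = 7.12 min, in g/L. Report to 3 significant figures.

0.0432 g/L

Total volume: dV/dt = Q_in − Q_out = -46.400 L/min, so V(t) = 1490 − 46.400 t and V(7.12) = 1159.6 L.
Species balance (pure solvent in): dm/dt = −Q_out · m/V(t).
Separate: dm/m = −Q_out dt/V(t) ⇒ ln(m/m₀) = −(Q_out/(Q_in−Q_out)) ln(V/V₀).
m = m₀ (V₀/V)^(Q_out/(Q_in−Q_out)) = 78.8 × (1490/1159.6)^(-1.8039) = 50.135 g.
C = m/V = 50.135/1159.6 = 0.043234 g/L.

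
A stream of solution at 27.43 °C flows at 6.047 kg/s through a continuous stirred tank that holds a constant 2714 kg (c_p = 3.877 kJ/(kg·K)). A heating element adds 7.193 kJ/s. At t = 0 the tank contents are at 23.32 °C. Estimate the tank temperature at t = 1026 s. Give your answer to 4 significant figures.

M c_p dT/dt = ṁ c_p (T_in − T) + Q̇.
τ = M/ṁ = 448.818 s; T_ss = T_in + Q̇/(ṁ c_p) = 27.43 + 7.193/(6.047·3.877) = 27.7368 °C.
Solution: T(t) = T_ss + (T₀ − T_ss) e^(−t/τ).
T(1026) = 27.7368 + (-4.41681)·e^(−1026/448.818) = 27.7368 + (-4.41681)·0.101672 = 27.2877 °C.

27.29 °C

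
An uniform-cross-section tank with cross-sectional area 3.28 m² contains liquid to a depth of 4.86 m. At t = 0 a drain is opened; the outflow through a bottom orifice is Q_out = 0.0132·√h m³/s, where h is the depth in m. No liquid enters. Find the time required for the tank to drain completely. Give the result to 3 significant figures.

1100 s

A dh/dt = −Q_out = −0.0132 √h.
This is separable: 2 d(√h)/dt = −0.0132/A, so √h = √h₀ − (0.0132/(2A)) t.
Set h = 0: 2√h₀ = (0.0132/A) t_empty ⇒ t_empty = 2A√h₀/0.0132.
t_empty = 2·3.28·√4.86/0.0132 = 6.5600·2.2045/0.0132 = 1095.6 s.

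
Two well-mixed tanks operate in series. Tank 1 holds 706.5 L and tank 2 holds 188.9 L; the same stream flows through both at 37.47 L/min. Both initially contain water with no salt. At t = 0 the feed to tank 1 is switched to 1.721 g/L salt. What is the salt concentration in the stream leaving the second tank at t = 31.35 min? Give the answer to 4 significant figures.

Time constants: τᵢ = Vᵢ/Q for each well-mixed tank.
τ₁ = 706.5/37.47 = 18.8551 min; τ₂ = 188.9/37.47 = 5.04137 min.
Tank 1: C₁ = C_in(1 − e^(−t/τ₁)). Tank 2 (τ₁ ≠ τ₂): C₂ = C_in[1 − (τ₁ e^(−t/τ₁) − τ₂ e^(−t/τ₂))/(τ₁ − τ₂)].
At t = 31.35: e^(−t/τ₁) = 0.189630, e^(−t/τ₂) = 0.00199213.
C₂ = 1.721·[1 − (18.8551·0.189630 − 5.04137·0.00199213)/(13.8137)] = 1.721·0.741891 = 1.27679 g/L.

1.277 g/L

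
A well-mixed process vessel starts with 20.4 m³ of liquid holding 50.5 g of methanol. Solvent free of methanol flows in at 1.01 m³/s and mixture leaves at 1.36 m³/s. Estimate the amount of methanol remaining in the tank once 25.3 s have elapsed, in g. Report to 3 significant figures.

5.53 g

Let m(t) be the amount of methanol. Volume: V(t) = V₀ + (Q_in − Q_out) t = 20.4 − 0.35000 t; V(25.3) = 11.545 m³.
Solute balance: dm/dt = 0 − Q_out C = −Q_out m/V(t).
dm/m = −Q_out dt/(V₀ − 0.35000 t); integrating gives ln(m/m₀) = −(Q_out/(Q_in−Q_out)) ln(V/V₀).
m = m₀ (V₀/V)^(Q_out/(Q_in−Q_out)) = 50.5 × (20.4/11.545)^(-3.8857) = 5.5284 g.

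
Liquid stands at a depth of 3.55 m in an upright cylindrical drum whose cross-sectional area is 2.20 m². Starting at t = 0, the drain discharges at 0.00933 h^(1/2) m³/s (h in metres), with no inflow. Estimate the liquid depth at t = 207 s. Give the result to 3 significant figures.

2.09 m

Unsteady balance on liquid volume: A dh/dt = −0.00933 √h.
Separate and integrate: 2(√h − √h₀) = −(0.00933/A) t.
√h = √3.55 − 0.00933·207/(2·2.20) = 1.8841 − 0.43893 = 1.4452.
h = 1.4452² = 2.0886 m.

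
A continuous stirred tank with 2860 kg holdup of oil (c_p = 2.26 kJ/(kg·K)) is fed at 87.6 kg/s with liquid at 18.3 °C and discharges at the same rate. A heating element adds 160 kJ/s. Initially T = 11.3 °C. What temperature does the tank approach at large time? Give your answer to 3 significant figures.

19.1 °C

Heat balance on the well-mixed liquid: M c_p dT/dt = ṁ c_p (T_in − T) + 160.
At steady state dT/dt = 0 ⇒ T_ss = T_in + Q̇/(ṁ c_p) = 18.3 + 160/(87.6·2.26) = 19.108 °C.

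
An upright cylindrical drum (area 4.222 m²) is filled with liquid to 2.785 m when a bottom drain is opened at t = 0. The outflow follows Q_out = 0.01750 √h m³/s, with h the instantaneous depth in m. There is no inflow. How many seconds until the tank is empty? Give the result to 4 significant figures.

A dh/dt = −Q_out = −0.01750 √h.
Separate and integrate: 2(√h − √h₀) = −(0.01750/A) t.
Tank is empty when √h = 0: t_empty = 2A√h₀/0.01750.
t_empty = 2·4.222·√2.785/0.01750 = 8.44400·1.66883/0.01750 = 805.235 s.

805.2 s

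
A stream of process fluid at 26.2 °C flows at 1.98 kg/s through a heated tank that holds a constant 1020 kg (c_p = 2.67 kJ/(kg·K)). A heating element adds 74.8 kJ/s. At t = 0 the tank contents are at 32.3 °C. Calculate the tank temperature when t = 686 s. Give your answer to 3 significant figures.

First-law balance (no shaft work): M c_p dT/dt = ṁ c_p (T_in − T) + 74.8.
Rearrange: dT/dt = (T_ss − T)/τ with τ = M/ṁ = 515.15 s and T_ss = T_in + Q̇/(ṁ c_p) = 40.349 °C.
This is linear first-order; T(t) = T_ss + (T₀ − T_ss) e^(−t/τ).
T(686) = 40.349 + (-8.0490)·e^(−686/515.15) = 40.349 + (-8.0490)·0.26404 = 38.224 °C.

38.2 °C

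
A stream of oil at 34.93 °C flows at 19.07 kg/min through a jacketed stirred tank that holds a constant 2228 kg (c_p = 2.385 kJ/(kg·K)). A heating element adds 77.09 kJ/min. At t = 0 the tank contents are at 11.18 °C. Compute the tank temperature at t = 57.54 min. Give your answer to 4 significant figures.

Unsteady energy balance on the tank contents: M c_p dT/dt = ṁ c_p (T_in − T) + 77.09.
Rearrange: dT/dt = (T_ss − T)/τ with τ = M/ṁ = 116.833 min and T_ss = T_in + Q̇/(ṁ c_p) = 36.6250 °C.
Integrating: T(t) = T_ss + (T₀ − T_ss) e^(−t/τ).
T(57.54) = 36.6250 + (-25.4450)·e^(−57.54/116.833) = 36.6250 + (-25.4450)·0.611097 = 21.0756 °C.

21.08 °C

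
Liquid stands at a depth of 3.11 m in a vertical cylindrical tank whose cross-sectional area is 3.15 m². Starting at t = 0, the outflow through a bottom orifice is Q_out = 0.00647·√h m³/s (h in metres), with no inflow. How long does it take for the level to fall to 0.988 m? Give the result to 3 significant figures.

749 s

Accumulation of liquid (constant cross-section A): A dh/dt = −0.00647 √h.
Separate and integrate: 2(√h − √h₀) = −(0.00647/A) t.
t = 2A(√h₀ − √h)/0.00647 = 2·3.15·(√3.11 − √0.988)/0.00647
  = 6.3000 × (1.7635 − 0.99398) / 0.00647 = 749.32 s.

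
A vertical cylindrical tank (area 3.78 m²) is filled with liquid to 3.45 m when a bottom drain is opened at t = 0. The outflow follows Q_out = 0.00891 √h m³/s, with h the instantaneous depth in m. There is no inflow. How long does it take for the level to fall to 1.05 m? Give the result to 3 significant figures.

With no inflow, A dh/dt = −0.00891 √h.
Separate and integrate: 2(√h − √h₀) = −(0.00891/A) t.
t = 2A(√h₀ − √h)/0.00891 = 2·3.78·(√3.45 − √1.05)/0.00891
  = 7.5600 × (1.8574 − 1.0247) / 0.00891 = 706.55 s.

707 s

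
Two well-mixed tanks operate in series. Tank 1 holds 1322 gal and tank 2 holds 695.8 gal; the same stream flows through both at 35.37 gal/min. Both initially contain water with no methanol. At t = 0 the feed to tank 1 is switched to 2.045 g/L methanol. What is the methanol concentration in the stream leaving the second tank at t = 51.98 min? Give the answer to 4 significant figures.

1.132 g/L

Species balance on tank i: dCᵢ/dt = (Cᵢ₋₁ − Cᵢ)/τᵢ with τᵢ = Vᵢ/Q.
τ₁ = 1322/35.37 = 37.3763 min; τ₂ = 695.8/35.37 = 19.6720 min.
Tank 1: C₁ = C_in(1 − e^(−t/τ₁)). Tank 2 (τ₁ ≠ τ₂): C₂ = C_in[1 − (τ₁ e^(−t/τ₁) − τ₂ e^(−t/τ₂))/(τ₁ − τ₂)].
At t = 51.98: e^(−t/τ₁) = 0.248896, e^(−t/τ₂) = 0.0711953.
C₂ = 2.045·[1 − (37.3763·0.248896 − 19.6720·0.0711953)/(17.7043)] = 2.045·0.553653 = 1.13222 g/L.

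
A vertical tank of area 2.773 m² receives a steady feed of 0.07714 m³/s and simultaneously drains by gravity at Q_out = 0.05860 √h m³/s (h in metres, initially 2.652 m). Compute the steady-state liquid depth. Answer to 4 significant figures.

A dh/dt = Q_in − 0.05860 √h. Steady state requires inflow = outflow:
Q_in = 0.05860 √h_ss ⇒ √h_ss = 0.07714/0.05860 = 1.31638.
h_ss = 1.31638² = 1.73286 m. (Since h₀ = 2.652 m > h_ss, the level will fall toward this value.)

1.733 m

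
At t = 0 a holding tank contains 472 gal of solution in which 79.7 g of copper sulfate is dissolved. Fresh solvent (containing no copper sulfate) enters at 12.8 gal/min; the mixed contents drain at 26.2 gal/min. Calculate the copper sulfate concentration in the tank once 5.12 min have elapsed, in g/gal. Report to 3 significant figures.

0.145 g/gal

Total volume: dV/dt = Q_in − Q_out = -13.400 gal/min, so V(t) = 472 − 13.400 t and V(5.12) = 403.39 gal.
Species balance (pure solvent in): dm/dt = −Q_out · m/V(t).
dm/m = −Q_out dt/(V₀ − 13.400 t); integrating gives ln(m/m₀) = −(Q_out/(Q_in−Q_out)) ln(V/V₀).
m = m₀ (V₀/V)^(Q_out/(Q_in−Q_out)) = 79.7 × (472/403.39)^(-1.9552) = 58.625 g.
C = m/V = 58.625/403.39 = 0.14533 g/gal.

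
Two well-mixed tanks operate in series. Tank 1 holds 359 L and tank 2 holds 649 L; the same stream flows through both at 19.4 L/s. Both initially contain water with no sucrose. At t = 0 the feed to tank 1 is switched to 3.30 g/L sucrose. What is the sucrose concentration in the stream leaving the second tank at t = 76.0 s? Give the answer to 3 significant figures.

Each tank obeys Vᵢ dCᵢ/dt = Q(Cᵢ₋₁ − Cᵢ), so τᵢ = Vᵢ/Q.
τ₁ = 359/19.4 = 18.505 s; τ₂ = 649/19.4 = 33.454 s.
Tank 1: C₁ = C_in(1 − e^(−t/τ₁)). Tank 2 (τ₁ ≠ τ₂): C₂ = C_in[1 − (τ₁ e^(−t/τ₁) − τ₂ e^(−t/τ₂))/(τ₁ − τ₂)].
At t = 76.0: e^(−t/τ₁) = 0.016458, e^(−t/τ₂) = 0.10313.
C₂ = 3.30·[1 − (18.505·0.016458 − 33.454·0.10313)/(-14.948)] = 3.30·0.78958 = 2.6056 g/L.

2.61 g/L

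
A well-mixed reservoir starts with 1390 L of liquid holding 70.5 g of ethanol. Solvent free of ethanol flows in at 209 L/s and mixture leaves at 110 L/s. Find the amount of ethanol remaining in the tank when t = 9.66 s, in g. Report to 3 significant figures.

Total volume: dV/dt = Q_in − Q_out = 99.000 L/s, so V(t) = 1390 + 99.000 t and V(9.66) = 2346.3 L.
Species balance (pure solvent in): dm/dt = −Q_out · m/V(t).
dm/m = −Q_out dt/(V₀ + 99.000 t); integrating gives ln(m/m₀) = −(Q_out/(Q_in−Q_out)) ln(V/V₀).
m = m₀ (V₀/V)^(Q_out/(Q_in−Q_out)) = 70.5 × (1390/2346.3)^(1.1111) = 39.405 g.

39.4 g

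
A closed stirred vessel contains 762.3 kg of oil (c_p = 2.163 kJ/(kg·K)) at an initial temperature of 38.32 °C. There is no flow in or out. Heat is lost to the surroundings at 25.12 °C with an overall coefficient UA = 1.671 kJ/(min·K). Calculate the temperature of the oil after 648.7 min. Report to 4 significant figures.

First-law balance (no shaft work): M c_p dT/dt = −UA(T − T_amb).
dT/dt = (T_ss − T)/τ with T_ss = T_amb = 25.1200 °C, τ = M c_p/UA = 762.3·2.163/1.671 = 986.747 min.
Solution: T(t) = T_ss + (T₀ − T_ss) e^(−t/τ).
T(648.7) = 25.1200 + (13.2000)·0.518190 = 31.9601 °C.

31.96 °C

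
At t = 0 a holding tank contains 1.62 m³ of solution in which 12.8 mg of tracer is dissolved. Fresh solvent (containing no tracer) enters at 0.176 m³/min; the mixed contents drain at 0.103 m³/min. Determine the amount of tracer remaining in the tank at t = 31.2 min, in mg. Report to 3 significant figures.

3.71 mg

Total volume: dV/dt = Q_in − Q_out = 0.073000 m³/min, so V(t) = 1.62 + 0.073000 t and V(31.2) = 3.8976 m³.
No tracer enters, so dm/dt = −Q_out · (m/V).
dm/m = −Q_out dt/(V₀ + 0.073000 t); integrating gives ln(m/m₀) = −(Q_out/(Q_in−Q_out)) ln(V/V₀).
m = m₀ (V₀/V)^(Q_out/(Q_in−Q_out)) = 12.8 × (1.62/3.8976)^(1.4110) = 3.7088 mg.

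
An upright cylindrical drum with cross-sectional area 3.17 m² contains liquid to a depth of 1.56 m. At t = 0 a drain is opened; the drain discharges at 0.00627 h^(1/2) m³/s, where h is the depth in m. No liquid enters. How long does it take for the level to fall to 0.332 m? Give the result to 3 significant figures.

680 s

With no inflow, A dh/dt = −0.00627 √h.
∫ h^(−1/2) dh = −(0.00627/A) ∫ dt, giving 2√h = 2√h₀ − (0.00627/A) t.
t = 2A(√h₀ − √h)/0.00627 = 2·3.17·(√1.56 − √0.332)/0.00627
  = 6.3400 × (1.2490 − 0.57619) / 0.00627 = 680.32 s.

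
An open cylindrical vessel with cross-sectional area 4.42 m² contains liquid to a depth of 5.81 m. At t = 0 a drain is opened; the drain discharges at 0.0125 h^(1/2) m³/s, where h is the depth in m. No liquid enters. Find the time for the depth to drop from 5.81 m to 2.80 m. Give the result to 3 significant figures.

A dh/dt = −Q_out = −0.0125 √h.
∫ h^(−1/2) dh = −(0.0125/A) ∫ dt, giving 2√h = 2√h₀ − (0.0125/A) t.
t = 2A(√h₀ − √h)/0.0125 = 2·4.42·(√5.81 − √2.80)/0.0125
  = 8.8400 × (2.4104 − 1.6733) / 0.0125 = 521.26 s.

521 s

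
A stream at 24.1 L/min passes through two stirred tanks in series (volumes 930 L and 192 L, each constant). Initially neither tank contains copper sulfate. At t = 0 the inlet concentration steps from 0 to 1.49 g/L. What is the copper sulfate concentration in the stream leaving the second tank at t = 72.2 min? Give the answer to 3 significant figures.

Species balance on tank i: dCᵢ/dt = (Cᵢ₋₁ − Cᵢ)/τᵢ with τᵢ = Vᵢ/Q.
τ₁ = 930/24.1 = 38.589 min; τ₂ = 192/24.1 = 7.9668 min.
Solving the cascade with C₁(0)=C₂(0)=0 gives C₂(t) = C_in[1 − (τ₁ e^(−t/τ₁) − τ₂ e^(−t/τ₂))/(τ₁ − τ₂)].
At t = 72.2: e^(−t/τ₁) = 0.15397, e^(−t/τ₂) = 0.00011592.
C₂ = 1.49·[1 − (38.589·0.15397 − 7.9668·0.00011592)/(30.622)] = 1.49·0.80600 = 1.2009 g/L.

1.20 g/L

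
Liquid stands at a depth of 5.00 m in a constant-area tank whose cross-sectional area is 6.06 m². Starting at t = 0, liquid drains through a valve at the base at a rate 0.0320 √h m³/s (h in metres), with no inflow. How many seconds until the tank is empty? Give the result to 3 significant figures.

847 s

A dh/dt = −Q_out = −0.0320 √h.
This is separable: 2 d(√h)/dt = −0.0320/A, so √h = √h₀ − (0.0320/(2A)) t.
Tank is empty when √h = 0: t_empty = 2A√h₀/0.0320.
t_empty = 2·6.06·√5.00/0.0320 = 12.120·2.2361/0.0320 = 846.91 s.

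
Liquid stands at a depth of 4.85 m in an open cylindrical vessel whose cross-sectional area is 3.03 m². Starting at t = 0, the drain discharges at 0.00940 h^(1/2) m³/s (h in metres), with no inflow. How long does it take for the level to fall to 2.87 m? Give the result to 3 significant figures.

With no inflow, A dh/dt = −0.00940 √h.
Separate and integrate: 2(√h − √h₀) = −(0.00940/A) t.
t = 2A(√h₀ − √h)/0.00940 = 2·3.03·(√4.85 − √2.87)/0.00940
  = 6.0600 × (2.2023 − 1.6941) / 0.00940 = 327.60 s.

328 s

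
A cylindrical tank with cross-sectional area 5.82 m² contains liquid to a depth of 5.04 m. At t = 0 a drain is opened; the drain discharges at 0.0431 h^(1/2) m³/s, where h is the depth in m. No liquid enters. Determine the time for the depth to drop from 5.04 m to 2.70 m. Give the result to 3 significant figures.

With no inflow, A dh/dt = −0.0431 √h.
∫ h^(−1/2) dh = −(0.0431/A) ∫ dt, giving 2√h = 2√h₀ − (0.0431/A) t.
t = 2A(√h₀ − √h)/0.0431 = 2·5.82·(√5.04 − √2.70)/0.0431
  = 11.640 × (2.2450 − 1.6432) / 0.0431 = 162.54 s.

163 s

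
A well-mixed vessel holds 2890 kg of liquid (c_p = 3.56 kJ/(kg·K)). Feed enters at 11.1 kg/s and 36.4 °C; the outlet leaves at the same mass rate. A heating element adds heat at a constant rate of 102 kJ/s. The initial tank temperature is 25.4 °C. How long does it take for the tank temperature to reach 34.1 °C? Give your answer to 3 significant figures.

266 s

M c_p dT/dt = ṁ c_p (T_in − T) + Q̇.
τ = M/ṁ = 260.36 s; T_ss = T_in + Q̇/(ṁ c_p) = 38.981 °C.
T(t) = T_ss + (T₀ − T_ss) e^(−t/τ). Set T = 34.1:
e^(−t/τ) = (34.1 − 38.981)/(25.4 − 38.981) = 0.35941
t = −260.36 · ln(0.35941) = 266.42 s.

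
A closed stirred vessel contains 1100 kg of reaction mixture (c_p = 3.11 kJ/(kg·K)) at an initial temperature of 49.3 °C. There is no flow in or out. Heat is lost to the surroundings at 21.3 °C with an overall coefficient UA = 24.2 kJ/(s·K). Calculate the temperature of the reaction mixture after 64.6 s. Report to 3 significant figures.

39.0 °C

First-law balance (no shaft work): M c_p dT/dt = −UA(T − T_amb).
dT/dt = (T_ss − T)/τ with T_ss = T_amb = 21.300 °C, τ = M c_p/UA = 1100·3.11/24.2 = 141.36 s.
Integrating: T(t) = T_ss + (T₀ − T_ss) e^(−t/τ).
T(64.6) = 21.300 + (28.000)·0.63319 = 39.029 °C.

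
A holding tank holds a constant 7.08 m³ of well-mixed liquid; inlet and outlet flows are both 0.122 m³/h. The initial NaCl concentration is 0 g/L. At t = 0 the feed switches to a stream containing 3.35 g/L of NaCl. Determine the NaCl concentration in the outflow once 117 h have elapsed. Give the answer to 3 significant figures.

Species balance on the tank: V dC/dt = Q(C_in − C).
Rewrite as dC/dt + C/τ = C_in/τ, τ = V/Q = 58.033 h.
This is linear first-order; C(t) = C_in + (C₀ − C_in) e^(−t/τ).
C(117) = 3.35 + (0 − 3.35)·e^(−117/58.033) = 3.35 + (-3.3500)·0.13317 = 2.9039 g/L.

2.90 g/L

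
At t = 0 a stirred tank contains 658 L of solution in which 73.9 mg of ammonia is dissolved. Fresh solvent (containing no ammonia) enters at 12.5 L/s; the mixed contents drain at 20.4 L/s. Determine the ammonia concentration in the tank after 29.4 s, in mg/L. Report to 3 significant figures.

0.0564 mg/L

Let m(t) be the amount of ammonia. Volume: V(t) = V₀ + (Q_in − Q_out) t = 658 − 7.9000 t; V(29.4) = 425.74 L.
No ammonia enters, so dm/dt = −Q_out · (m/V).
Separate: dm/m = −Q_out dt/V(t) ⇒ ln(m/m₀) = −(Q_out/(Q_in−Q_out)) ln(V/V₀).
m = m₀ (V₀/V)^(Q_out/(Q_in−Q_out)) = 73.9 × (658/425.74)^(-2.5823) = 24.010 mg.
C = m/V = 24.010/425.74 = 0.056395 mg/L.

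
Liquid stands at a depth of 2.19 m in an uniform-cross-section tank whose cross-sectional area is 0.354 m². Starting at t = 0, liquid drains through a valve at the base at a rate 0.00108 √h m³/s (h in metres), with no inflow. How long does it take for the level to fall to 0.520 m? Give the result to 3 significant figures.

497 s

With no inflow, A dh/dt = −0.00108 √h.
Separate and integrate: 2(√h − √h₀) = −(0.00108/A) t.
t = 2A(√h₀ − √h)/0.00108 = 2·0.354·(√2.19 − √0.520)/0.00108
  = 0.70800 × (1.4799 − 0.72111) / 0.00108 = 497.41 s.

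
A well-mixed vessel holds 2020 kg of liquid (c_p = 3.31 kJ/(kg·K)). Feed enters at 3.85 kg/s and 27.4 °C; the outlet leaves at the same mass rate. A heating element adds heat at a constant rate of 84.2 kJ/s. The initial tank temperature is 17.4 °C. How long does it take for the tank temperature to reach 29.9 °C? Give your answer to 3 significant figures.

M c_p dT/dt = ṁ c_p (T_in − T) + Q̇.
τ = M/ṁ = 524.68 s; T_ss = T_in + Q̇/(ṁ c_p) = 34.007 °C.
T(t) = T_ss + (T₀ − T_ss) e^(−t/τ). Set T = 29.9:
e^(−t/τ) = (29.9 − 34.007)/(17.4 − 34.007) = 0.24732
t = −524.68 · ln(0.24732) = 733.01 s.

733 s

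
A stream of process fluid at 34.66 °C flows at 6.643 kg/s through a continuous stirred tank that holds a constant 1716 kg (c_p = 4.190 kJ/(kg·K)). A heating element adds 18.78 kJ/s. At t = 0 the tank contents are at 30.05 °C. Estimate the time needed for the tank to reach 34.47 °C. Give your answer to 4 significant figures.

467.6 s

Energy balance: M c_p dT/dt = ṁ c_p (T_in − T) + 18.78.
τ = M/ṁ = 258.317 s; T_ss = T_in + Q̇/(ṁ c_p) = 35.3347 °C.
T(t) = T_ss + (T₀ − T_ss) e^(−t/τ). Set T = 34.47:
e^(−t/τ) = (34.47 − 35.3347)/(30.05 − 35.3347) = 0.163625
t = −258.317 · ln(0.163625) = 467.600 s.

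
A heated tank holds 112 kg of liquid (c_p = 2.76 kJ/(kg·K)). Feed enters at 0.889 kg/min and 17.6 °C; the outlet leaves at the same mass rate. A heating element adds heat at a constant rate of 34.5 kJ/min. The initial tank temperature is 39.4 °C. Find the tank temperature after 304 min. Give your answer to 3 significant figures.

32.4 °C

Energy balance: M c_p dT/dt = ṁ c_p (T_in − T) + 34.5.
Rearrange: dT/dt = (T_ss − T)/τ with τ = M/ṁ = 125.98 min and T_ss = T_in + Q̇/(ṁ c_p) = 31.661 °C.
Integrating: T(t) = T_ss + (T₀ − T_ss) e^(−t/τ).
T(304) = 31.661 + (7.7393)·e^(−304/125.98) = 31.661 + (7.7393)·0.089546 = 32.354 °C.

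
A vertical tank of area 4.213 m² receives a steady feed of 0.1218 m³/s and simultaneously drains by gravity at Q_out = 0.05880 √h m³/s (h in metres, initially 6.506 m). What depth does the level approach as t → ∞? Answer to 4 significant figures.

4.291 m

Accumulation of liquid (constant cross-section A): A dh/dt = Q_in − 0.05880 √h. At steady state dh/dt = 0:
Q_in = 0.05880 √h_ss ⇒ √h_ss = 0.1218/0.05880 = 2.07143.
h_ss = 2.07143² = 4.29082 m. (Since h₀ = 6.506 m > h_ss, the level will fall toward this value.)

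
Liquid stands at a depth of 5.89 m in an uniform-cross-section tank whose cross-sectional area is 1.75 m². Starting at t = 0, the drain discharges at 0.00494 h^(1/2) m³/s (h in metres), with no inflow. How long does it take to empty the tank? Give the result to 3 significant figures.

A dh/dt = −Q_out = −0.00494 √h.
Separate and integrate: 2(√h − √h₀) = −(0.00494/A) t.
Tank is empty when √h = 0: t_empty = 2A√h₀/0.00494.
t_empty = 2·1.75·√5.89/0.00494 = 3.5000·2.4269/0.00494 = 1719.5 s.

1720 s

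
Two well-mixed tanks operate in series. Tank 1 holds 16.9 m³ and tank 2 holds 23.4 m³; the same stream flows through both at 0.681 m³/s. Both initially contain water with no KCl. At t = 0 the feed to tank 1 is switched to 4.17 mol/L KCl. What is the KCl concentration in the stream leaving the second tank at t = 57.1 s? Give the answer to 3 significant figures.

2.41 mol/L

Species balance on tank i: dCᵢ/dt = (Cᵢ₋₁ − Cᵢ)/τᵢ with τᵢ = Vᵢ/Q.
τ₁ = 16.9/0.681 = 24.816 s; τ₂ = 23.4/0.681 = 34.361 s.
Solving the cascade with C₁(0)=C₂(0)=0 gives C₂(t) = C_in[1 − (τ₁ e^(−t/τ₁) − τ₂ e^(−t/τ₂))/(τ₁ − τ₂)].
At t = 57.1: e^(−t/τ₁) = 0.10017, e^(−t/τ₂) = 0.18981.
C₂ = 4.17·[1 − (24.816·0.10017 − 34.361·0.18981)/(-9.5448)] = 4.17·0.57714 = 2.4067 mol/L.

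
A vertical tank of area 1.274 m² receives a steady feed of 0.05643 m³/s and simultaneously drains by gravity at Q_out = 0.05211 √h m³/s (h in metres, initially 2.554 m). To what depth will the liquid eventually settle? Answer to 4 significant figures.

Level balance: A dh/dt = 0.05643 − 0.05211 √h. Setting dh/dt = 0:
Q_in = 0.05211 √h_ss ⇒ √h_ss = 0.05643/0.05211 = 1.08290.
h_ss = 1.08290² = 1.17268 m. (Since h₀ = 2.554 m > h_ss, the level will fall toward this value.)

1.173 m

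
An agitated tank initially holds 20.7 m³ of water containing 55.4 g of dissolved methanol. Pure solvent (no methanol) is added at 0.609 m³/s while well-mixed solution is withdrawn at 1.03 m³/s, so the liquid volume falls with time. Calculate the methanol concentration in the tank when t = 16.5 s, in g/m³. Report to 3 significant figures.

1.48 g/m³

Total volume: dV/dt = Q_in − Q_out = -0.42100 m³/s, so V(t) = 20.7 − 0.42100 t and V(16.5) = 13.753 m³.
No methanol enters, so dm/dt = −Q_out · (m/V).
dm/m = −Q_out dt/(V₀ − 0.42100 t); integrating gives ln(m/m₀) = −(Q_out/(Q_in−Q_out)) ln(V/V₀).
m = m₀ (V₀/V)^(Q_out/(Q_in−Q_out)) = 55.4 × (20.7/13.753)^(-2.4466) = 20.375 g.
C = m/V = 20.375/13.753 = 1.4815 g/m³.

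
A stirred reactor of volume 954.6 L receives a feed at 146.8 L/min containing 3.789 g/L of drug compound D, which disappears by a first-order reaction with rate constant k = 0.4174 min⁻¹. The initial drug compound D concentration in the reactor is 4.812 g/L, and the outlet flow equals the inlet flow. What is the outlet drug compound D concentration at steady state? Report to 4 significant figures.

V dC/dt = Q(C_in − C) − k V C.
At steady state: 0 = Q C_in − (Q + kV) C_ss, so C_ss = Q C_in/(Q + kV).
C_ss = 146.8·3.789/(146.8 + 0.4174·954.6) = 556.225/545.250 = 1.02013 g/L.

1.020 g/L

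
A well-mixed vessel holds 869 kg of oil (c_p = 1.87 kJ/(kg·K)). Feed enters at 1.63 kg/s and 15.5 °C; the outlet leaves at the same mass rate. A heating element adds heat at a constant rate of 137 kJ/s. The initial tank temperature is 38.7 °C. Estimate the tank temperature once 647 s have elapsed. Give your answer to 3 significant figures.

54.0 °C

M c_p dT/dt = ṁ c_p (T_in − T) + Q̇.
Rearrange: dT/dt = (T_ss − T)/τ with τ = M/ṁ = 533.13 s and T_ss = T_in + Q̇/(ṁ c_p) = 60.446 °C.
T approaches T_ss exponentially: T(t) = T_ss + (T₀ − T_ss) e^(−t/τ).
T(647) = 60.446 + (-21.746)·e^(−647/533.13) = 60.446 + (-21.746)·0.29713 = 53.985 °C.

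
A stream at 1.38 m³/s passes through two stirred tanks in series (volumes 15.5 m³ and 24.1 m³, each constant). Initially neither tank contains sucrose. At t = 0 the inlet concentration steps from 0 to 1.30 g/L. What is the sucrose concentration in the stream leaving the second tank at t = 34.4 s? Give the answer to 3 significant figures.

Each tank obeys Vᵢ dCᵢ/dt = Q(Cᵢ₋₁ − Cᵢ), so τᵢ = Vᵢ/Q.
τ₁ = 15.5/1.38 = 11.232 s; τ₂ = 24.1/1.38 = 17.464 s.
Tank 1: C₁ = C_in(1 − e^(−t/τ₁)). Tank 2 (τ₁ ≠ τ₂): C₂ = C_in[1 − (τ₁ e^(−t/τ₁) − τ₂ e^(−t/τ₂))/(τ₁ − τ₂)].
At t = 34.4: e^(−t/τ₁) = 0.046761, e^(−t/τ₂) = 0.13949.
C₂ = 1.30·[1 − (11.232·0.046761 − 17.464·0.13949)/(-6.2319)] = 1.30·0.69339 = 0.90141 g/L.

0.901 g/L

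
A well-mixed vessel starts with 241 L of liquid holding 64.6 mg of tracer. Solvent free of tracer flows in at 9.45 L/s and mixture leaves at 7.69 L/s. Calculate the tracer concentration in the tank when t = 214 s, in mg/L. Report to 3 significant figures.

0.00171 mg/L

Let m(t) be the amount of tracer. Volume: V(t) = V₀ + (Q_in − Q_out) t = 241 + 1.7600 t; V(214) = 617.64 L.
Solute balance: dm/dt = 0 − Q_out C = −Q_out m/V(t).
Separate: dm/m = −Q_out dt/V(t) ⇒ ln(m/m₀) = −(Q_out/(Q_in−Q_out)) ln(V/V₀).
m = m₀ (V₀/V)^(Q_out/(Q_in−Q_out)) = 64.6 × (241/617.64)^(4.3693) = 1.0578 mg.
C = m/V = 1.0578/617.64 = 0.0017127 mg/L.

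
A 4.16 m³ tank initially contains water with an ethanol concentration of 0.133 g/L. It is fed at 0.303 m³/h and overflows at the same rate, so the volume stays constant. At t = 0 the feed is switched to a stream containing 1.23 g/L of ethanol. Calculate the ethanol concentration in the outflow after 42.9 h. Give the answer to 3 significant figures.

1.18 g/L

Unsteady species balance (constant V, well mixed): V dC/dt = Q(C_in − C).
Time constant τ = V/Q = 4.16/0.303 = 13.729 h.
Integrating: C(t) = C_in + (C₀ − C_in) e^(−t/τ).
C(42.9) = 1.23 + (0.133 − 1.23)·e^(−42.9/13.729) = 1.23 + (-1.0970)·0.043951 = 1.1818 g/L.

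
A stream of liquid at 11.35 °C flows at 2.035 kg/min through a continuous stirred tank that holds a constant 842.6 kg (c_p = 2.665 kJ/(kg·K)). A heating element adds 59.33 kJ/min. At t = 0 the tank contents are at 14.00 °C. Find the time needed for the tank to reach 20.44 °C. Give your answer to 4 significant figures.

Unsteady energy balance on the tank contents: M c_p dT/dt = ṁ c_p (T_in − T) + 59.33.
τ = M/ṁ = 414.054 min; T_ss = T_in + Q̇/(ṁ c_p) = 22.2899 °C.
T(t) = T_ss + (T₀ − T_ss) e^(−t/τ). Set T = 20.44:
e^(−t/τ) = (20.44 − 22.2899)/(14.00 − 22.2899) = 0.223150
t = −414.054 · ln(0.223150) = 621.045 min.

621.0 min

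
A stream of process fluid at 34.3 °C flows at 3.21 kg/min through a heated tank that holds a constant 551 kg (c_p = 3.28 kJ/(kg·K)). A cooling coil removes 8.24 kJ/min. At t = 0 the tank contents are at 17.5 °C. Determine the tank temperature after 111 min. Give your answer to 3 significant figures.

Heat balance on the well-mixed liquid: M c_p dT/dt = ṁ c_p (T_in − T) − 8.24.
τ = M/ṁ = 171.65 min; T_ss = T_in − Q̇/(ṁ c_p) = 34.3 − 8.24/(3.21·3.28) = 33.517 °C.
T approaches T_ss exponentially: T(t) = T_ss + (T₀ − T_ss) e^(−t/τ).
T(111) = 33.517 + (-16.017)·e^(−111/171.65) = 33.517 + (-16.017)·0.52379 = 25.128 °C.

25.1 °C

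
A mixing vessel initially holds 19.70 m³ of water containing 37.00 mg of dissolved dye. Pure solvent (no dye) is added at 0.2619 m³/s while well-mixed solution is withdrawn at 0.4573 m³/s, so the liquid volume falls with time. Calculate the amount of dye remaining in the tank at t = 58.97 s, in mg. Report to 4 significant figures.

4.726 mg

Total volume: dV/dt = Q_in − Q_out = -0.195400 m³/s, so V(t) = 19.70 − 0.195400 t and V(58.97) = 8.17726 m³.
No dye enters, so dm/dt = −Q_out · (m/V).
Separate: dm/m = −Q_out dt/V(t) ⇒ ln(m/m₀) = −(Q_out/(Q_in−Q_out)) ln(V/V₀).
m = m₀ (V₀/V)^(Q_out/(Q_in−Q_out)) = 37.00 × (19.70/8.17726)^(-2.34033) = 4.72638 mg.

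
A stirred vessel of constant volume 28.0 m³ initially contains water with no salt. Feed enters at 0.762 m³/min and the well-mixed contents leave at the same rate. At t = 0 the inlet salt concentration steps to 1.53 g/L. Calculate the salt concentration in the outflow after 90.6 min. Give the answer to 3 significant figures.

1.40 g/L

Unsteady species balance (constant V, well mixed): V dC/dt = Q(C_in − C).
Rewrite as dC/dt + C/τ = C_in/τ, τ = V/Q = 36.745 min.
C approaches C_in exponentially: C(t) = C_in + (C₀ − C_in) e^(−t/τ).
C(90.6) = 1.53 + (0 − 1.53)·e^(−90.6/36.745) = 1.53 + (-1.5300)·0.084957 = 1.4000 g/L.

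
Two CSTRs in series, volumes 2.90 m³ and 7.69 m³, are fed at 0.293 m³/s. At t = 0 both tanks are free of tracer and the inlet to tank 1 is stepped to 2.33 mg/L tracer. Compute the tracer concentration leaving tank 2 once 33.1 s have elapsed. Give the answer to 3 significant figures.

1.32 mg/L

Time constants: τᵢ = Vᵢ/Q for each well-mixed tank.
τ₁ = 2.90/0.293 = 9.8976 s; τ₂ = 7.69/0.293 = 26.246 s.
Solving the cascade with C₁(0)=C₂(0)=0 gives C₂(t) = C_in[1 − (τ₁ e^(−t/τ₁) − τ₂ e^(−t/τ₂))/(τ₁ − τ₂)].
At t = 33.1: e^(−t/τ₁) = 0.035287, e^(−t/τ₂) = 0.28333.
C₂ = 2.33·[1 − (9.8976·0.035287 − 26.246·0.28333)/(-16.348)] = 2.33·0.56650 = 1.3200 mg/L.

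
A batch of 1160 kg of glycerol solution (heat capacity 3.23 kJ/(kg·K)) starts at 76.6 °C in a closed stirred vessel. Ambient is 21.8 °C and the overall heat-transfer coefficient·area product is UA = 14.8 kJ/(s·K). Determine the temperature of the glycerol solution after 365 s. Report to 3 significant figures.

First-law balance (no shaft work): M c_p dT/dt = −UA(T − T_amb).
dT/dt = (T_ss − T)/τ with T_ss = T_amb = 21.800 °C, τ = M c_p/UA = 1160·3.23/14.8 = 253.16 s.
Solution: T(t) = T_ss + (T₀ − T_ss) e^(−t/τ).
T(365) = 21.800 + (54.800)·0.23651 = 34.761 °C.

34.8 °C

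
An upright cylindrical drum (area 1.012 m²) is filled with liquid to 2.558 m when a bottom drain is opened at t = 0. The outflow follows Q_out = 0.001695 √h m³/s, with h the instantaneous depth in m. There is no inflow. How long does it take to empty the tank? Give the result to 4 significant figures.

Unsteady balance on liquid volume: A dh/dt = −0.001695 √h.
This is separable: 2 d(√h)/dt = −0.001695/A, so √h = √h₀ − (0.001695/(2A)) t.
Tank is empty when √h = 0: t_empty = 2A√h₀/0.001695.
t_empty = 2·1.012·√2.558/0.001695 = 2.02400·1.59937/0.001695 = 1909.81 s.

1910 s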